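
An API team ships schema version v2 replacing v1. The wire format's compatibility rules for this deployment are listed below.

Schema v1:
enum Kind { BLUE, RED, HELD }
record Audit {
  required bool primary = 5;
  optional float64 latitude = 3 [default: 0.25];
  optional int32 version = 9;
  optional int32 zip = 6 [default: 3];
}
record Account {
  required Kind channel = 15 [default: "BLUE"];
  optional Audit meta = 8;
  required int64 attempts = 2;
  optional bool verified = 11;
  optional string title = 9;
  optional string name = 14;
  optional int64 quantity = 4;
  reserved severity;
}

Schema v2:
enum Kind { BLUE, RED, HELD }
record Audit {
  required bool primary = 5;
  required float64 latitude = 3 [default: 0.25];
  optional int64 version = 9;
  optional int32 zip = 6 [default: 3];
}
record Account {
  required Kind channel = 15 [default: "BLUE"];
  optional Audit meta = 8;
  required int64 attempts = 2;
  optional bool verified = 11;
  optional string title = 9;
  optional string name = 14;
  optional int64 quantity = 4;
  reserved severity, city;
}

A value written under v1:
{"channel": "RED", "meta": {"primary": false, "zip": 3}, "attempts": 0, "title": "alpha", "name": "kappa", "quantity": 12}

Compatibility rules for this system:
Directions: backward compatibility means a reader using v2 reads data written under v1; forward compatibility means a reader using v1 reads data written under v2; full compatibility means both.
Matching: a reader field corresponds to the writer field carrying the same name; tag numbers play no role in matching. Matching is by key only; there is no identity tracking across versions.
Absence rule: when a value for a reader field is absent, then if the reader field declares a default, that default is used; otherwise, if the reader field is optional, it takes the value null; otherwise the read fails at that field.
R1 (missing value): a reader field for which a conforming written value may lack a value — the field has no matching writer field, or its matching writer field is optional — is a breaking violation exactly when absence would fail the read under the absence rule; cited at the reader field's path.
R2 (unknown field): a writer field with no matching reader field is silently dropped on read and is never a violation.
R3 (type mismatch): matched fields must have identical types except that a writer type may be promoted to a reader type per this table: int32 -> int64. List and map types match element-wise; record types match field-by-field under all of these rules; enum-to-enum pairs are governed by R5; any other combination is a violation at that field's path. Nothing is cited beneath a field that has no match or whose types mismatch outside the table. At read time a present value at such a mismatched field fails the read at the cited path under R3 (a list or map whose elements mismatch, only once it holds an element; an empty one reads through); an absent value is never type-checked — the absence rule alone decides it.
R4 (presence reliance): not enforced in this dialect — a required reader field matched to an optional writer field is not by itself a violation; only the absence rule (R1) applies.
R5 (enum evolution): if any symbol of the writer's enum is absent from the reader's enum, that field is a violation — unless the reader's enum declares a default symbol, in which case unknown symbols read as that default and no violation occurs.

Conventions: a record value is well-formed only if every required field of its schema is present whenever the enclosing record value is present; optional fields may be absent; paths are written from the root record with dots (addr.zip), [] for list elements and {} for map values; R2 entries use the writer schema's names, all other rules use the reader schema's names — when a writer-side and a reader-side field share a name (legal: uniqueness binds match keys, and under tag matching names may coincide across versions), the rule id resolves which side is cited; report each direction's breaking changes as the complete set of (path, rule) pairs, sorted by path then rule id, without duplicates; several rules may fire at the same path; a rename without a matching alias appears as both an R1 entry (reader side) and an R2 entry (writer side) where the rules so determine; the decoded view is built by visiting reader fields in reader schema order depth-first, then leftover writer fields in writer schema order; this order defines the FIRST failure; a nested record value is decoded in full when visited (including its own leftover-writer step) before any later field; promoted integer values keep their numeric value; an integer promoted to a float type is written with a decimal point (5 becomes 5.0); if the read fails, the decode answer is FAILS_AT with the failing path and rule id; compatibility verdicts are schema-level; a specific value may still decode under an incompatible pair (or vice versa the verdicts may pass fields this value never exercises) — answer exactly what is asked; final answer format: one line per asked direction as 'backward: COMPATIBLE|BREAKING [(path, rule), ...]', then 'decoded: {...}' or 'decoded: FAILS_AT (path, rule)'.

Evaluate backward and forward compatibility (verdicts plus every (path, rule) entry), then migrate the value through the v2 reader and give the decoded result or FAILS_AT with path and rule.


in Account below, arrows point writer -> reader
checking backward for Account: reader v2 against writer v1:
  channel <- channel (Kind -> Kind, writer required)
  meta <- meta (Audit -> Audit, writer optional)
  attempts <- attempts (int64 -> int64, writer required)
  verified <- verified (bool -> bool, writer optional)
  title <- title (string -> string, writer optional)
  name <- name (string -> string, writer optional)
  quantity <- quantity (int64 -> int64, writer optional)
  meta.primary <- meta.primary (bool -> bool, writer required)
  meta.latitude <- meta.latitude (float64 -> float64, writer optional)
  meta.version <- meta.version (int32 -> int64, writer optional)
  meta.zip <- meta.zip (int32 -> int32, writer optional)
  nothing fires on Account: backward is COMPATIBLE
checking forward for Account: reader v1 against writer v2:
  channel <- channel (Kind -> Kind, writer required)
  meta <- meta (Audit -> Audit, writer optional)
  attempts <- attempts (int64 -> int64, writer required)
  verified <- verified (bool -> bool, writer optional)
  title <- title (string -> string, writer optional)
  name <- name (string -> string, writer optional)
  quantity <- quantity (int64 -> int64, writer optional)
  meta.primary <- meta.primary (bool -> bool, writer required)
  meta.latitude <- meta.latitude (float64 -> float64, writer required)
  meta.version <- meta.version (int64 -> int32, writer optional)
  meta.zip <- meta.zip (int32 -> int32, writer optional)
  breaking: (meta.version, R3)
  => forward verdict for Account: BREAKING, 1 violation(s)
decoding the Account value with the v2 reader:
  channel := "RED"
  meta.primary := false
  meta.latitude := 0.25 (absent -> default)
  meta.version := null (absent, optional -> null)
  meta.zip := 3
  attempts := 0
  verified := null (absent, optional -> null)
  title := "alpha"
  name := "kappa"
  quantity := 12
  => decoded: {"channel": "RED", "meta": {"primary": false, "latitude": 0.25, "version": null, "zip": 3}, "attempts": 0, "verified": null, "title": "alpha", "name": "kappa", "quantity": 12}

backward: COMPATIBLE []; forward: BREAKING [(meta.version, R3)]; decoded: {"channel": "RED", "meta": {"primary": false, "latitude": 0.25, "version": null, "zip": 3}, "attempts": 0, "verified": null, "title": "alpha", "name": "kappa", "quantity": 12}


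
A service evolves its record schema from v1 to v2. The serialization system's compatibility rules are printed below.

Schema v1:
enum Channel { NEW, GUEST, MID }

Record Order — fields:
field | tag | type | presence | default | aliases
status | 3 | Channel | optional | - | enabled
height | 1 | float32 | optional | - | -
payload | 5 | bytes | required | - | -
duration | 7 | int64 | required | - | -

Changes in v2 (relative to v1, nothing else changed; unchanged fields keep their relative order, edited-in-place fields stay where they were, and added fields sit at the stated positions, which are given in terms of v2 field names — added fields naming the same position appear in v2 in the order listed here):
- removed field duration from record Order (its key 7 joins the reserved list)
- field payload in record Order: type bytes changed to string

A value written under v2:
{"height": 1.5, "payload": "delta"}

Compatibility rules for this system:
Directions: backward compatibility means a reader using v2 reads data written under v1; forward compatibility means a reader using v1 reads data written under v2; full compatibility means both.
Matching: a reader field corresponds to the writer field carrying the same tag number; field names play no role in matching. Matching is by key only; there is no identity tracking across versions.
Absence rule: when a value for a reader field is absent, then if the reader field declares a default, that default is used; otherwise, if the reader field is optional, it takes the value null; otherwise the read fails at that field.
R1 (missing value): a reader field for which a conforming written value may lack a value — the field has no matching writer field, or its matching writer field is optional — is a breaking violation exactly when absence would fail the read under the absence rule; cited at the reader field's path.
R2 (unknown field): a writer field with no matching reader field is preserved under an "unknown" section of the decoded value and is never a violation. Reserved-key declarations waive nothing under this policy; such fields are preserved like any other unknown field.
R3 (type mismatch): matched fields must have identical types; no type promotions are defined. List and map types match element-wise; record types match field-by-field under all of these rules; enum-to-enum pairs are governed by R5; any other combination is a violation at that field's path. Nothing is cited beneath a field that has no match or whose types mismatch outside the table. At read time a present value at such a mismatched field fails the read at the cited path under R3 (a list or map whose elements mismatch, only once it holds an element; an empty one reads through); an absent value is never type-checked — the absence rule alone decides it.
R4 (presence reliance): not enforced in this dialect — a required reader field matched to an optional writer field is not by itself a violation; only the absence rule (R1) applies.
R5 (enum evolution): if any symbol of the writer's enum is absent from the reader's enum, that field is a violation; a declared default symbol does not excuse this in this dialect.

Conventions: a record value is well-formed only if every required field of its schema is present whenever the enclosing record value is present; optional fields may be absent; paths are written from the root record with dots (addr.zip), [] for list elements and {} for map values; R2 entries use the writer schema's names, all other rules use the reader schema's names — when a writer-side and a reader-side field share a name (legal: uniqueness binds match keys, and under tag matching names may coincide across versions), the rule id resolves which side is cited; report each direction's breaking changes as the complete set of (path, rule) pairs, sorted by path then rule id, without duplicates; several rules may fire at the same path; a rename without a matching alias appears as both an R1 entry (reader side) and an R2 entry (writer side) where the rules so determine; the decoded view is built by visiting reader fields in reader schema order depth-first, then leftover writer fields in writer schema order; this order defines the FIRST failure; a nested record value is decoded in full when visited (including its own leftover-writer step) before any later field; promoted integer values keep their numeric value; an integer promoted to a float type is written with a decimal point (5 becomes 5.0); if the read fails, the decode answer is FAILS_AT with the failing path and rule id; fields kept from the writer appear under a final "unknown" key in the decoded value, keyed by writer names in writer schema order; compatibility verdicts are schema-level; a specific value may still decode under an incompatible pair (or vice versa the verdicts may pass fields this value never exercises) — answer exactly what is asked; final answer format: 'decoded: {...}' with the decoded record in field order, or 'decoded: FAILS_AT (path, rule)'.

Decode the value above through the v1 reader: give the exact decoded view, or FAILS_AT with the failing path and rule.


the writer's type comes first in each Order pair
migrating the Order value to v1:
  status := null (not supplied -> null)
  height := 1.5
  read fails at payload under R3
  => FAILS_AT (payload, R3)
checking off the Order differences that do not matter here:
  removed field duration from record Order (its key 7 joins the reserved list) -> schema-level compatibility only; this Order value's decode is unchanged

decoded: FAILS_AT (payload, R3)


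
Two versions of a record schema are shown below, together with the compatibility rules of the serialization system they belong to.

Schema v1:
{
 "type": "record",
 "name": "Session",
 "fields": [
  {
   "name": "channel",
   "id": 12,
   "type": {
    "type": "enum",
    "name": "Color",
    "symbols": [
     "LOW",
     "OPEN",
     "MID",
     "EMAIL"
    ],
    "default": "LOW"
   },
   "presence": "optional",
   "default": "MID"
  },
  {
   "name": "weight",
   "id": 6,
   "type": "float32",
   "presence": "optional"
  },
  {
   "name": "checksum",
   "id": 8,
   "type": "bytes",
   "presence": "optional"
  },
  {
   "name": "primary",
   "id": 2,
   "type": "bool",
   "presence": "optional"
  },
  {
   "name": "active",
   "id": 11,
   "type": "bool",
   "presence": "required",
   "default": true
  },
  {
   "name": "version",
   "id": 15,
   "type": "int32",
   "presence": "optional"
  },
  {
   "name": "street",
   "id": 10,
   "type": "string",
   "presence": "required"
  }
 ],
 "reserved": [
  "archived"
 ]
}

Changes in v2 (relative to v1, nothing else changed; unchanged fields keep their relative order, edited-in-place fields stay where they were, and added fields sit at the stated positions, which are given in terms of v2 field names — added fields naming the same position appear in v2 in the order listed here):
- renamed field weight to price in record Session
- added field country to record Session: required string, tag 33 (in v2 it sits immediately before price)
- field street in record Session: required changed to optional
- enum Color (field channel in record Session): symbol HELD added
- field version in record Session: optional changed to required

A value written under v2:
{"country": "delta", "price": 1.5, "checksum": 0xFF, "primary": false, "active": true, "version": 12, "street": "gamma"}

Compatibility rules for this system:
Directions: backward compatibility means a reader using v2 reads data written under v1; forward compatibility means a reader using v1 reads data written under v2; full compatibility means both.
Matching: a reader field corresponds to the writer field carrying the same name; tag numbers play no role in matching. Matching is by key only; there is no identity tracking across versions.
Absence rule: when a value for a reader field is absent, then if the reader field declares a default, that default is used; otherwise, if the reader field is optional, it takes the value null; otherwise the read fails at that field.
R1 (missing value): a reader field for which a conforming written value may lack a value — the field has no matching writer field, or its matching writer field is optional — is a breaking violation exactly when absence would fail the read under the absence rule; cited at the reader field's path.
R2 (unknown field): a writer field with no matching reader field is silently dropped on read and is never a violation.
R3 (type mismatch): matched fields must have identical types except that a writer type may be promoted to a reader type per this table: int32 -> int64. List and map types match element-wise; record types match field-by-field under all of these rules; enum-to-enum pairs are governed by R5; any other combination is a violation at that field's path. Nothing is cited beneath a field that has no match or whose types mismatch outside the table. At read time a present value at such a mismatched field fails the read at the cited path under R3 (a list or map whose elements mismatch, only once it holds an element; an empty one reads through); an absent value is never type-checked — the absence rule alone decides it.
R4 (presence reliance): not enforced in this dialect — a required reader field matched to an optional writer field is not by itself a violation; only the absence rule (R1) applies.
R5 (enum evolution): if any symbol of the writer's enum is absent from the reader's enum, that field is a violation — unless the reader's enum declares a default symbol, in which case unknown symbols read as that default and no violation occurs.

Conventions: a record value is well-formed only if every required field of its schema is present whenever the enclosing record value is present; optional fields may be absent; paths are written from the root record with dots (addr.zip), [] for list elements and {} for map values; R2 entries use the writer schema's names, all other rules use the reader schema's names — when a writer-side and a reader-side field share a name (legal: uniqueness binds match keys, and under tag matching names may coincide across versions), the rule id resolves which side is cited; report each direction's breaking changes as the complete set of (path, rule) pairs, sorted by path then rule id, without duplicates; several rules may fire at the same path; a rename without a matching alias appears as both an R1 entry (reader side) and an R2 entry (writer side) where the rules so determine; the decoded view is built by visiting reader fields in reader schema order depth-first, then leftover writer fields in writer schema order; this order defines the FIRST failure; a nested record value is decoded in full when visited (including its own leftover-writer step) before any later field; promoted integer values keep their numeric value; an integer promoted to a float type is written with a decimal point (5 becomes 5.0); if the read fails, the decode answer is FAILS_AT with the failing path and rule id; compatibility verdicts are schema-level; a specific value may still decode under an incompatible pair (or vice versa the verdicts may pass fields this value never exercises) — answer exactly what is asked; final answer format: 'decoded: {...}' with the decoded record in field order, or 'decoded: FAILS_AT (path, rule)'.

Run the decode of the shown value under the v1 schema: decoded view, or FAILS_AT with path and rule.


each type pair in Session: writer, then reader
decoding the Session value with the v1 reader:
  channel := "MID" (missing; default applied)
  weight := null (missing; optional => null)
  checksum := 0xFF
  primary := false
  active := true
  version := 12
  street := "gamma"
  writer country: no reader field; dropped
  writer price: no reader field; dropped
  => decoded: {"channel": "MID", "weight": null, "checksum": 0xFF, "primary": false, "active": true, "version": 12, "street": "gamma"}
the rest of the Session diff is inert for this question:
  added field country to record Session: required string, tag 33 (in v2 it sits immediately before price) -> affects the rule determinations only; this particular Session value decodes identically
  field street in record Session: required changed to optional -> affects the rule determinations only; this particular Session value decodes identically
  enum Color (field channel in record Session): symbol HELD added -> fires no rule on Session under this dialect and leaves the result unchanged
  field version in record Session: optional changed to required -> affects the rule determinations only; this particular Session value decodes identically

decoded: {"channel": "MID", "weight": null, "checksum": 0xFF, "primary": false, "active": true, "version": 12, "street": "gamma"}


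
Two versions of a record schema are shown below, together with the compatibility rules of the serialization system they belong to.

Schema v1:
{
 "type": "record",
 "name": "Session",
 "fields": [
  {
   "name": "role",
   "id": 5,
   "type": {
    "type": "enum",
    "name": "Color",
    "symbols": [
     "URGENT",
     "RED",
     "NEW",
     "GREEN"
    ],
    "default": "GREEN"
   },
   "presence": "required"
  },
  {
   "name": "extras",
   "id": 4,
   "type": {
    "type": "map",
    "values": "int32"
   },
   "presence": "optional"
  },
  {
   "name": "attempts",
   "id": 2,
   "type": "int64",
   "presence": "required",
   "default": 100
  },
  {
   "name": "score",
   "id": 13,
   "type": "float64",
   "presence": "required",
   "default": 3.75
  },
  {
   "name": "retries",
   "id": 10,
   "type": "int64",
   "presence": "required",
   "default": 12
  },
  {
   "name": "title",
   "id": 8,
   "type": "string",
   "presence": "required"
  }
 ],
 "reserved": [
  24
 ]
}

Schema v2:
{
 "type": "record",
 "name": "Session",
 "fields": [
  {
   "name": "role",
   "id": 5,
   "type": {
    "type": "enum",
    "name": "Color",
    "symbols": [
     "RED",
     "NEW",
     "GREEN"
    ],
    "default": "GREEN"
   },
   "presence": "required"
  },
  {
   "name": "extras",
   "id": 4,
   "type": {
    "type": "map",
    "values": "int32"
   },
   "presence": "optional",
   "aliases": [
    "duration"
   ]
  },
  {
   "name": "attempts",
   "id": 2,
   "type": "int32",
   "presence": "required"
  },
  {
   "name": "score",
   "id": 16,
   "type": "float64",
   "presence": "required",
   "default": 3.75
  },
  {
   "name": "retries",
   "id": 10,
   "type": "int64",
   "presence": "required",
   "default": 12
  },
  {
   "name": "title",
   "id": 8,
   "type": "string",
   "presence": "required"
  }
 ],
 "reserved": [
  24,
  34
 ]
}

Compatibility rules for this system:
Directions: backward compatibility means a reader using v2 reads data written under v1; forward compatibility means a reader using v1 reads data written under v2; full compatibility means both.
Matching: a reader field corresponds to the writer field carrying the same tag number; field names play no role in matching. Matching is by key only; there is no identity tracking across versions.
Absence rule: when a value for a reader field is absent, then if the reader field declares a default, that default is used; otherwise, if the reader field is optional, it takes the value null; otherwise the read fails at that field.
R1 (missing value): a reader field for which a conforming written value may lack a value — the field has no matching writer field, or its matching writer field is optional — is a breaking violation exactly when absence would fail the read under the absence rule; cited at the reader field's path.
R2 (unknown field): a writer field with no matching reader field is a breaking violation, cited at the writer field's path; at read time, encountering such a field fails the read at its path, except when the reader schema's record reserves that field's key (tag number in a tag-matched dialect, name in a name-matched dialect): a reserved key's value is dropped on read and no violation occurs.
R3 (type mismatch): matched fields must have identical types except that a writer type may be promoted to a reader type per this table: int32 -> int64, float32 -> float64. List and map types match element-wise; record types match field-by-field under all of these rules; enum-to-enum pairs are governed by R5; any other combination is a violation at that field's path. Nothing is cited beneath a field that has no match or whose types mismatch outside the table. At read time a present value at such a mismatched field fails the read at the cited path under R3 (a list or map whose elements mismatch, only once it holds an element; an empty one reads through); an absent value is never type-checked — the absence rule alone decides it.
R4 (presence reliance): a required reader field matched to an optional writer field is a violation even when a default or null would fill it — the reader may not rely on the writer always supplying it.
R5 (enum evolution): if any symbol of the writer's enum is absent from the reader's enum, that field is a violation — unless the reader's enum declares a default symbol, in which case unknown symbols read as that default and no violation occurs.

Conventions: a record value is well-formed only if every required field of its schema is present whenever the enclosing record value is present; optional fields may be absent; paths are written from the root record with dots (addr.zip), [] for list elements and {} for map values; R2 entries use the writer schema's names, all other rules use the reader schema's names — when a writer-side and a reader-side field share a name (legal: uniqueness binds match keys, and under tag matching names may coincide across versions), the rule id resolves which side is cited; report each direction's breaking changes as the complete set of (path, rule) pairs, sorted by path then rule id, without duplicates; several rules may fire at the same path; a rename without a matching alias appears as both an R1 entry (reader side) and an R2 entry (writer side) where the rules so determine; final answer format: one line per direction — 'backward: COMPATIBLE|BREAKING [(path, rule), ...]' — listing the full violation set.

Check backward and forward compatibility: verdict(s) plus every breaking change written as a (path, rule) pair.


backward: BREAKING [(attempts, R3), (score, R2)]; forward: BREAKING [(score, R2)]

arrows below run writer -> reader for Session
backward on Session — v2 reading data written by v1:
  Color -> Color, writer required: role aligns to role
  map<string, int32> -> map<string, int32>, writer optional: extras aligns to extras
  int64 -> int32, writer required: attempts aligns to attempts
  score has no writer counterpart
  int64 -> int64, writer required: retries aligns to retries
  string -> string, writer required: title aligns to title
  writer score: unknown to reader
  breaking: (attempts, R3)
  breaking: (score, R2)
  => backward: BREAKING (2)
forward on Session — v1 reading data written by v2:
  Color -> Color, writer required: role aligns to role
  map<string, int32> -> map<string, int32>, writer optional: extras aligns to extras
  int32 -> int64, writer required: attempts aligns to attempts
  score has no writer counterpart
  int64 -> int64, writer required: retries aligns to retries
  string -> string, writer required: title aligns to title
  writer score: unknown to reader
  breaking: (score, R2)
  => forward: BREAKING (1)


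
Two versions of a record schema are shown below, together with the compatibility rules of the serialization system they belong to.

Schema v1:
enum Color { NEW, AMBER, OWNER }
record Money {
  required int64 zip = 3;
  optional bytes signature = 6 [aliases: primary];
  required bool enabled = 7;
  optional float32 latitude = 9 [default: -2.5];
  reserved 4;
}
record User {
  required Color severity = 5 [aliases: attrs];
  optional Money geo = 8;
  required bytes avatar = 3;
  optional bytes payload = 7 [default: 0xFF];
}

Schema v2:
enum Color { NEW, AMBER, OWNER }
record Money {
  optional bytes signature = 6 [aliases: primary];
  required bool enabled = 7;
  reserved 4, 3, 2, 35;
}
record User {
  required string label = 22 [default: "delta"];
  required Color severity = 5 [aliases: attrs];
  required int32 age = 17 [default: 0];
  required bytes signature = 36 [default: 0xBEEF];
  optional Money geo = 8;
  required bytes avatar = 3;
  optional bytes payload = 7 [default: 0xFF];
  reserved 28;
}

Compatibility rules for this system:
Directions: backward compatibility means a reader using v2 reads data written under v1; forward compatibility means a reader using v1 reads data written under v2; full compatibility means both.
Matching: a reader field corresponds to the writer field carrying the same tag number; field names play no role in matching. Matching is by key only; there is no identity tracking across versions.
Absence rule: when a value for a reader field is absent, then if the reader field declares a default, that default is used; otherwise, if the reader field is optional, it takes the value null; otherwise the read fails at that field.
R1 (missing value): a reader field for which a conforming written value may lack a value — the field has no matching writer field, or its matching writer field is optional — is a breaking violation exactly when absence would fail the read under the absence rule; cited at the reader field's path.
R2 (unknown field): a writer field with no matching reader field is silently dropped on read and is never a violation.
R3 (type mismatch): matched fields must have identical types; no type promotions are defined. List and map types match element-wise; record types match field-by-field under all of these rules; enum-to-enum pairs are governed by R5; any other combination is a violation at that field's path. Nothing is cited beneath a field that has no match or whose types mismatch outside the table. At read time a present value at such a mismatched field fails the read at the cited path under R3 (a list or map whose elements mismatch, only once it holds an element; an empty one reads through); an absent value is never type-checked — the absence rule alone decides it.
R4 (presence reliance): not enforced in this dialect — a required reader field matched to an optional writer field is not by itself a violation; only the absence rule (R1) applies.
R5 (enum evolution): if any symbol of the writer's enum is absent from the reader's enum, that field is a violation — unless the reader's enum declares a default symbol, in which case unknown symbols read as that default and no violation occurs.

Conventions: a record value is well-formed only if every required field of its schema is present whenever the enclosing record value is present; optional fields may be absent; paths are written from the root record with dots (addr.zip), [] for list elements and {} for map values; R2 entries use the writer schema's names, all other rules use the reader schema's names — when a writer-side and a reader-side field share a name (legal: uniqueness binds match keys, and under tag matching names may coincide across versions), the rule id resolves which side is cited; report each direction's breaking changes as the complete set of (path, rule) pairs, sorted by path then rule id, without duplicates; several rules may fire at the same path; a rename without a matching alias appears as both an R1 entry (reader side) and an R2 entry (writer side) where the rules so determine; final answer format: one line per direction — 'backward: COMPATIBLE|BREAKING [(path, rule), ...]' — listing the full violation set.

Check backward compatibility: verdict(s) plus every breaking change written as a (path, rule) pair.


arrows below run writer -> reader for User
backward pass over User, reader schema v2, writer schema v1:
  label has no writer counterpart
  severity: paired with writer severity (Color -> Color; writer required)
  age has no writer counterpart
  signature has no writer counterpart
  geo: paired with writer geo (Money -> Money; writer optional)
  avatar: paired with writer avatar (bytes -> bytes; writer required)
  payload: paired with writer payload (bytes -> bytes; writer optional)
  geo.signature: paired with writer geo.signature (bytes -> bytes; writer optional)
  geo.enabled: paired with writer geo.enabled (bool -> bool; writer required)
  writer field geo.zip has no reader counterpart
  writer field geo.latitude has no reader counterpart
  => backward verdict for User: COMPATIBLE, no violations
ruling out the remaining User differences:
  removed field latitude from record Money -> triggers nothing under User's printed rules — same verdict
  removed field zip from record Money (its key 3 joins the reserved list) -> fires only in the forward direction of User, which is not asked here
  added field age to record User: required int32, tag 17, default 0 (in v2 it sits immediately before geo) -> triggers nothing under User's printed rules — same verdict
  added field label to record User: required string, tag 22, default "delta" (in v2 it sits immediately before severity) -> triggers nothing under User's printed rules — same verdict
  added field signature to record User: required bytes, tag 36, default 0xBEEF (in v2 it sits immediately before geo) -> triggers nothing under User's printed rules — same verdict

backward: COMPATIBLE []


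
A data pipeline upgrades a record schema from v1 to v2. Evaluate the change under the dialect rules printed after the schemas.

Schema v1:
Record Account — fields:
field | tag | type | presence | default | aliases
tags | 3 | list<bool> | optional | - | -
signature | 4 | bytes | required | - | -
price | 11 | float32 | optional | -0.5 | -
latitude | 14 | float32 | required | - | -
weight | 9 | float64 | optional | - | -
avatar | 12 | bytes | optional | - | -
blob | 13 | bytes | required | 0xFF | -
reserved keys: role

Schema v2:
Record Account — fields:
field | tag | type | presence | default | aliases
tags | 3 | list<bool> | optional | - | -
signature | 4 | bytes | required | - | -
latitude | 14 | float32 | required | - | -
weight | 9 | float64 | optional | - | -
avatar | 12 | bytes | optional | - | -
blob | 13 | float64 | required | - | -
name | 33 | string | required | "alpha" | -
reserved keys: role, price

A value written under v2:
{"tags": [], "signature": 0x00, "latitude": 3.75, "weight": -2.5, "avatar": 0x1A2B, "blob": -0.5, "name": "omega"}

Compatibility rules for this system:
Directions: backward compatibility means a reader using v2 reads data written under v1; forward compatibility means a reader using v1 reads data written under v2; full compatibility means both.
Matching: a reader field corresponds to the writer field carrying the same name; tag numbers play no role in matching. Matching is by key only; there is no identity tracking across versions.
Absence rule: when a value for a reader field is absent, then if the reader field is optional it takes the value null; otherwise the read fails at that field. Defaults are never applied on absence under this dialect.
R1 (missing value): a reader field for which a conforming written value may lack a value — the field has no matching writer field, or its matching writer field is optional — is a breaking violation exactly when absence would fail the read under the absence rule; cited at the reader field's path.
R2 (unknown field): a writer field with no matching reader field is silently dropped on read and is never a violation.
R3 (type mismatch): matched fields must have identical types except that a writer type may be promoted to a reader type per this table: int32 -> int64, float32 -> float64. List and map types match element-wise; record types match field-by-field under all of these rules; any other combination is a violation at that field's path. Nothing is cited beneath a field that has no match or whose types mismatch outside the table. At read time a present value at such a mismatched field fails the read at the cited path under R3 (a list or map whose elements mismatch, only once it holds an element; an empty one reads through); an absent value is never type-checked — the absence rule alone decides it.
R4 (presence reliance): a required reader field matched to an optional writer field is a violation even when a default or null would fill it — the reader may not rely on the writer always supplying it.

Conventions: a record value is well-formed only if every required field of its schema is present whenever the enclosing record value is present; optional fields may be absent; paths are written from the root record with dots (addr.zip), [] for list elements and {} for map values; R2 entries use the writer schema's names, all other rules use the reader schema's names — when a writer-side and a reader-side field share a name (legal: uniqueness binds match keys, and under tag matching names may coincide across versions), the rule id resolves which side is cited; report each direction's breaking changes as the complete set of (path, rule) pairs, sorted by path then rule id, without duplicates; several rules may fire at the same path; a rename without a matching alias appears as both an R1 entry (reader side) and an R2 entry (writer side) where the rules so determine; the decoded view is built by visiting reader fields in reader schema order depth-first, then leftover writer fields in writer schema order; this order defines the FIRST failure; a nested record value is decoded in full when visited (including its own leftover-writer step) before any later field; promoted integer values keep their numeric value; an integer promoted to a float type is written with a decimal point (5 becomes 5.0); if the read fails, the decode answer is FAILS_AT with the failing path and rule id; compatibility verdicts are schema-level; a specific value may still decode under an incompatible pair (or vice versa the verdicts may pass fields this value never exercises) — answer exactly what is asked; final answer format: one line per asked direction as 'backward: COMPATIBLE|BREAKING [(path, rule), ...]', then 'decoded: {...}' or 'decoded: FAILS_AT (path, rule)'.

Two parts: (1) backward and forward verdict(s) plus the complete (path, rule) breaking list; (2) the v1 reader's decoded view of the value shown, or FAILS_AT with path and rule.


backward: BREAKING [(blob, R3), (name, R1)]; forward: BREAKING [(blob, R3)]; decoded: FAILS_AT (blob, R3)

each type pair in Account: writer, then reader
backward on Account — v2 reading data written by v1:
  tags: paired with writer tags (list<bool> -> list<bool>; writer optional)
  signature: paired with writer signature (bytes -> bytes; writer required)
  latitude: paired with writer latitude (float32 -> float32; writer required)
  weight: paired with writer weight (float64 -> float64; writer optional)
  avatar: paired with writer avatar (bytes -> bytes; writer optional)
  blob: paired with writer blob (bytes -> float64; writer required)
  name: no writer-side match
  leftover writer field: price
  R3 fires at blob
  R1 fires at name
  => backward verdict for Account: BREAKING, 2 violation(s)
forward on Account — v1 reading data written by v2:
  tags: paired with writer tags (list<bool> -> list<bool>; writer optional)
  signature: paired with writer signature (bytes -> bytes; writer required)
  price: no writer-side match
  latitude: paired with writer latitude (float32 -> float32; writer required)
  weight: paired with writer weight (float64 -> float64; writer optional)
  avatar: paired with writer avatar (bytes -> bytes; writer optional)
  blob: paired with writer blob (float64 -> bytes; writer required)
  leftover writer field: name
  R3 fires at blob
  => forward verdict for Account: BREAKING, 1 violation(s)
decode (reader v1):
  tags := []
  signature := 0x00
  price := null (absent, optional -> null)
  latitude := 3.75
  weight := -2.5
  avatar := 0x1A2B
  read fails at blob under R3
  => FAILS_AT (blob, R3)


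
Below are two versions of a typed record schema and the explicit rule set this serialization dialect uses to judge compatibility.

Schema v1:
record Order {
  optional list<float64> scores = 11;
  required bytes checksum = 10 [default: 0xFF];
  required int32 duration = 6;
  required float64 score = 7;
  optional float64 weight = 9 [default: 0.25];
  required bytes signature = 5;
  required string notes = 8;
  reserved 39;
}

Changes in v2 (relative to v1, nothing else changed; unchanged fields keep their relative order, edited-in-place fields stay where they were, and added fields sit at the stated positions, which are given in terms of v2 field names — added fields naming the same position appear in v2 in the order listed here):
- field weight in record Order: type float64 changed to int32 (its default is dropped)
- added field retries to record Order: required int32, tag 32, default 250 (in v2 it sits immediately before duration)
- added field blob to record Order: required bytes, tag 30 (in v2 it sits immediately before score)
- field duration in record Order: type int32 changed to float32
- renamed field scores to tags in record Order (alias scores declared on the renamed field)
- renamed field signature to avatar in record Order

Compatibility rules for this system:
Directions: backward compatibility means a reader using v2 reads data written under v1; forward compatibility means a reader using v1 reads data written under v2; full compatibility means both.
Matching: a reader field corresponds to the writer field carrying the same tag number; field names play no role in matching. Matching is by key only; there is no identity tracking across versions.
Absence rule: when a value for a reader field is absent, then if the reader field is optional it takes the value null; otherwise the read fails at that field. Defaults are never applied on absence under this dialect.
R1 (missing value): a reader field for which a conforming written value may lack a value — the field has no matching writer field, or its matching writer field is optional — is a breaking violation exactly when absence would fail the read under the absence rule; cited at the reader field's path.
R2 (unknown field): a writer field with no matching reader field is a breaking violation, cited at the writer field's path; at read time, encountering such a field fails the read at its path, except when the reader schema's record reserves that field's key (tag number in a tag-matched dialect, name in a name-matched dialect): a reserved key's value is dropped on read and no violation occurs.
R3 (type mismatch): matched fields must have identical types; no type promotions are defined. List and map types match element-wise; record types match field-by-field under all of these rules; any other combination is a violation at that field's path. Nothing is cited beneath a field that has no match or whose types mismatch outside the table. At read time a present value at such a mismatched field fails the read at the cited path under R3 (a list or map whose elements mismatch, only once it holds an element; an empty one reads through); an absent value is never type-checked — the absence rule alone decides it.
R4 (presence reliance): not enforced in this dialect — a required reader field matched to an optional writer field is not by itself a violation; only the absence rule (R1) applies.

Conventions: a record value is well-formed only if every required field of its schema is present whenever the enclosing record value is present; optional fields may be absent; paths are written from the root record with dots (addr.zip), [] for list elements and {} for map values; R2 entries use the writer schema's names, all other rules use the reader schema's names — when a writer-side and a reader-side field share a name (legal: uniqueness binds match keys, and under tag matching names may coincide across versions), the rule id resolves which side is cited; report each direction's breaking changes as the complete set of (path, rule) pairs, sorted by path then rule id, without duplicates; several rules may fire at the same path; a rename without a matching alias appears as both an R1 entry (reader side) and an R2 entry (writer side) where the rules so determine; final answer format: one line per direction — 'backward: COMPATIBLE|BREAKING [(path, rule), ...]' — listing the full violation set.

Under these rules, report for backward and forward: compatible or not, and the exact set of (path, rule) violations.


the writer's type comes first in each Order pair
backward analysis of Order with v2 as reader and v1 as writer:
  tags <- scores (list<float64> -> list<float64>, writer optional)
  checksum <- checksum (bytes -> bytes, writer required)
  no writer field matches reader retries
  duration <- duration (int32 -> float32, writer required)
  no writer field matches reader blob
  score <- score (float64 -> float64, writer required)
  weight <- weight (float64 -> int32, writer optional)
  avatar <- signature (bytes -> bytes, writer required)
  notes <- notes (string -> string, writer required)
  R1 fires at blob
  R3 fires at duration
  R1 fires at retries
  R3 fires at weight
  backward on Order therefore BREAKING (4)
forward analysis of Order with v1 as reader and v2 as writer:
  scores <- tags (list<float64> -> list<float64>, writer optional)
  checksum <- checksum (bytes -> bytes, writer required)
  duration <- duration (float32 -> int32, writer required)
  score <- score (float64 -> float64, writer required)
  weight <- weight (int32 -> float64, writer optional)
  signature <- avatar (bytes -> bytes, writer required)
  notes <- notes (string -> string, writer required)
  writer retries: unknown to reader
  writer blob: unknown to reader
  R2 fires at blob
  R3 fires at duration
  R2 fires at retries
  R3 fires at weight
  forward on Order therefore BREAKING (4)

backward: BREAKING [(blob, R1), (duration, R3), (retries, R1), (weight, R3)]; forward: BREAKING [(blob, R2), (duration, R3), (retries, R2), (weight, R3)]
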